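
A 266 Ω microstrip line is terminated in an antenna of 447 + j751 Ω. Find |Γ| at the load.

Γ = (Z_L − Z_0)/(Z_L + Z_0) = (181 + j751)/(713 + j751)
|Γ| = 773/1040

|Γ| ≈ 0.746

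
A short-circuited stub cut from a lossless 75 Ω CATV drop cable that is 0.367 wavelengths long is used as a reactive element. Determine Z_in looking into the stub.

βl = 2π × 0.367 = 132°
tan(βl) = -1.11
For a short-circuited stub, Z_in = jZ_0·tan(βl)

Z_in ≈ −j82.9 Ω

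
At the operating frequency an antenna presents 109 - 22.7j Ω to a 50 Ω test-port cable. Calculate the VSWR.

VSWR ≈ 2.3

Γ = (Z_L − Z_0)/(Z_L + Z_0) = (59 − j22.7)/(159 − j22.7)
|Γ| = 63.2/161 = 0.394
VSWR = (1 + |Γ|)/(1 − |Γ|) = 1.39/0.606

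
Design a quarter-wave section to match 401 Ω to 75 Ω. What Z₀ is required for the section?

Z_qwt = √(Z_0·R_L) = √(75 × 401) = √30080

Z_qwt ≈ 173 Ω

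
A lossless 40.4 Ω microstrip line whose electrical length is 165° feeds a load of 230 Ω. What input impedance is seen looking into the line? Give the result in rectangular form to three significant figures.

tan(βl) = tan(165°) = -0.268
Z_in = Z_0·(Z_L + jZ_0·tanβl)/(Z_0 + jZ_L·tanβl)
     = 40.4·(230 − j10.8)/(40.4 − j61.6)

Z_in ≈ 74.1 + j102 Ω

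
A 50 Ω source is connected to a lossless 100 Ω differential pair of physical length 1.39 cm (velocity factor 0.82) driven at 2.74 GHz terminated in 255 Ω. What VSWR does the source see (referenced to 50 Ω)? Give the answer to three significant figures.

λ = v/f = 0.82·c / 2.74 GHz = 0.0898 m
βl = 2π·l/λ = 2π × 0.155 = 55.7°
tan(βl) = 1.47
Z_in = Z_0·(Z_L + jZ_0·tanβl)/(Z_0 + jZ_L·tanβl) = 53.6 − j53.8 Ω
Γ_s = (Z_in − Z_s)/(Z_in + Z_s) = (3.59 − j53.8)/(104 − j53.8), |Γ_s| = 0.462
VSWR = (1 + |Γ_s|)/(1 − |Γ_s|)

VSWR ≈ 2.72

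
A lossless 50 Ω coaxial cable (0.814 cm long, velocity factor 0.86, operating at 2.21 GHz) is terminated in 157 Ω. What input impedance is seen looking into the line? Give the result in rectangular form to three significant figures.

Z_in ≈ 60.5 − j65.6 Ω

λ = v/f = 0.86·c / 2.21 GHz = 0.117 m
βl = 2π·l/λ = 2π × 0.0697 = 25.1°
tan(βl) = tan(25.1°) = 0.468
Z_in = Z_0·(Z_L + jZ_0·tanβl)/(Z_0 + jZ_L·tanβl)
     = 50·(157 + j23.4)/(50 + j73.5)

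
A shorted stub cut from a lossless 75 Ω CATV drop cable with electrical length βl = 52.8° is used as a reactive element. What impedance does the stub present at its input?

tan(βl) = 1.32
For a shorted stub, Z_in = jZ_0·tan(βl)

Z_in ≈ +j98.8 Ω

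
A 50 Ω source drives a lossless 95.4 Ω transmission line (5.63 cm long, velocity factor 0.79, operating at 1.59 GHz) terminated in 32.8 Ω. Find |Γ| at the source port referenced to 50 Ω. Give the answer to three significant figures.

λ = v/f = 0.79·c / 1.59 GHz = 0.149 m
βl = 2π·l/λ = 2π × 0.378 = 136°
tan(βl) = -0.967
Z_in = Z_0·(Z_L + jZ_0·tanβl)/(Z_0 + jZ_L·tanβl) = 57.1 − j73.2 Ω
Γ_s = (Z_in − Z_s)/(Z_in + Z_s) = (7.13 − j73.2)/(107 − j73.2), |Γ_s| = 0.567

|Γ| ≈ 0.567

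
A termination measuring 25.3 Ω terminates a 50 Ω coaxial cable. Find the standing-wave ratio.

VSWR ≈ 1.98

For a purely resistive load, VSWR = R_L/Z_0 or Z_0/R_L (whichever > 1) = 50/25.3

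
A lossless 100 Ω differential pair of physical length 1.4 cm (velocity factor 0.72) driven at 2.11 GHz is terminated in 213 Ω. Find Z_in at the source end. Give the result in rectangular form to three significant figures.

λ = v/f = 0.72·c / 2.11 GHz = 0.102 m
βl = 2π·l/λ = 2π × 0.137 = 49.2°
tan(βl) = tan(49.2°) = 1.16
Z_in = Z_0·(Z_L + jZ_0·tanβl)/(Z_0 + jZ_L·tanβl)
     = 100·(213 + j116)/(100 + j247)

Z_in ≈ 70.3 − j57.8 Ω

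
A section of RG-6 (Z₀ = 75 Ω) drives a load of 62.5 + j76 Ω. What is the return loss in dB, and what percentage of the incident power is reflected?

Γ = (-12.5 + j76)/(137.5 + j76), |Γ| = 0.49
RL = −20·log₁₀(0.49) = 6.19 dB
P_refl/P_inc = |Γ|² = 0.24

RL ≈ 6.19 dB; 24% of incident power reflected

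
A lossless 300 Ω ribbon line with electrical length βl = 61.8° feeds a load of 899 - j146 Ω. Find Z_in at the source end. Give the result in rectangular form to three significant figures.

Z_in ≈ 115 − j121 Ω

tan(βl) = tan(61.8°) = 1.86
Z_in = Z_0·(Z_L + jZ_0·tanβl)/(Z_0 + jZ_L·tanβl)
     = 300·(899 + j413)/(572 + j1680)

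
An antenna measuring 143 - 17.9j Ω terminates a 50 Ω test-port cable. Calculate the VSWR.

VSWR ≈ 2.91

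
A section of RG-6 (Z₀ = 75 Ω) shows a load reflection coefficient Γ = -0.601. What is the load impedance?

Z_L = Z_0·(1 + Γ)/(1 − Γ) = 75·(0.399)/(1.6)

Z_L ≈ 18.7 Ω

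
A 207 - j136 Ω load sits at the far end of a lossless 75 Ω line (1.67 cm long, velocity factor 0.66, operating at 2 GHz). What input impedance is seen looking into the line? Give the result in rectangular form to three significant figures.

Z_in ≈ 20.5 − j24.4 Ω

λ = v/f = 0.66·c / 2 GHz = 0.099 m
βl = 2π·l/λ = 2π × 0.169 = 60.7°
tan(βl) = tan(60.7°) = 1.78
Z_in = Z_0·(Z_L + jZ_0·tanβl)/(Z_0 + jZ_L·tanβl)
     = 75·(207 − j2.2)/(318 + j369)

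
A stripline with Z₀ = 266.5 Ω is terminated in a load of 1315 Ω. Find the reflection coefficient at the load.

Γ = 0.663

Γ = (Z_L − Z_0)/(Z_L + Z_0) = (1315 − 266.5)/(1315 + 266.5) = 1048/1582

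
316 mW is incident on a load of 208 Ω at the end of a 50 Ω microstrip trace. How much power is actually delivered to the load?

P_delivered ≈ 197 mW

Γ = (208 − 50)/(208 + 50) = 0.612
|Γ|² = 0.375
P_refl = |Γ|²·P_inc = 119 mW, P_del = (1 − |Γ|²)·P_inc = 197 mW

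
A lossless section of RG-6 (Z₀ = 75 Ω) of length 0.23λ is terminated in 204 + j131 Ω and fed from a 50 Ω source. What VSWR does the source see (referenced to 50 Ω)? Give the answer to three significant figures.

βl = 2π × 0.23 = 82.8°
tan(βl) = 7.92
Z_in = Z_0·(Z_L + jZ_0·tanβl)/(Z_0 + jZ_L·tanβl) = 20.7 − j21.8 Ω
Γ_s = (Z_in − Z_s)/(Z_in + Z_s) = (-29.3 − j21.8)/(70.7 − j21.8), |Γ_s| = 0.494
VSWR = (1 + |Γ_s|)/(1 − |Γ_s|)

VSWR ≈ 2.95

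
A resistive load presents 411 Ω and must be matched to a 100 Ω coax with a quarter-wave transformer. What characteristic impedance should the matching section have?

Z_qwt ≈ 203 Ω

Z_qwt = √(Z_0·R_L) = √(100 × 411) = √41100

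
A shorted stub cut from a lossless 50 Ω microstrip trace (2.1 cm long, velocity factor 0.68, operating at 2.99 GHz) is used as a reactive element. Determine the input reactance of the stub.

X_in ≈ -132 Ω (capacitive)

λ = v/f = 0.68·c / 2.99 GHz = 0.0682 m
βl = 2π·l/λ = 2π × 0.308 = 111°
tan(βl) = -2.63
For a shorted stub, Z_in = jZ_0·tan(βl)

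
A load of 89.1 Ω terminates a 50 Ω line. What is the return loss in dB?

RL ≈ 11 dB

Γ = (89.1 − 50)/(89.1 + 50) = 0.281
RL = −20·log₁₀|Γ| = −20·log₁₀(0.281)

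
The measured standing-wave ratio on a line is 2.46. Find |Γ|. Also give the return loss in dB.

|Γ| = (S − 1)/(S + 1) = (2.46 − 1)/(2.46 + 1) = 1.46/3.46
RL = −20·log₁₀|Γ| = −20·log₁₀(0.422)

|Γ| ≈ 0.422; return loss ≈ 7.49 dB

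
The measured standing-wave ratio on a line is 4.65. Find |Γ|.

|Γ| ≈ 0.646

|Γ| = (S − 1)/(S + 1) = (4.65 − 1)/(4.65 + 1) = 3.65/5.65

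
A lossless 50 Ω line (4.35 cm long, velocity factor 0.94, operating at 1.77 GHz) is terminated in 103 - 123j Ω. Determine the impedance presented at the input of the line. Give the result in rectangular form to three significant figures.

λ = v/f = 0.94·c / 1.77 GHz = 0.159 m
βl = 2π·l/λ = 2π × 0.273 = 98.3°
tan(βl) = tan(98.3°) = -6.86
Z_in = Z_0·(Z_L + jZ_0·tanβl)/(Z_0 + jZ_L·tanβl)
     = 50·(103 − j466)/(-794 − j707)

Z_in ≈ 11 + j19.6 Ω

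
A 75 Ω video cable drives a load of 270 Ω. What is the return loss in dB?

Γ = (270 − 75)/(270 + 75) = 0.565
RL = −20·log₁₀|Γ| = −20·log₁₀(0.565)

RL ≈ 4.96 dB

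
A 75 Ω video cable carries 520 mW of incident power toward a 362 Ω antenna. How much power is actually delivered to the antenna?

P_delivered ≈ 296 mW

Γ = (362 − 75)/(362 + 75) = 0.657
|Γ|² = 0.431
P_refl = |Γ|²·P_inc = 224 mW, P_del = (1 − |Γ|²)·P_inc = 296 mW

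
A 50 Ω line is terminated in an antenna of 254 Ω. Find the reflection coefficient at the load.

Γ = 0.671

Γ = (Z_L − Z_0)/(Z_L + Z_0) = (254 − 50)/(254 + 50) = 204/304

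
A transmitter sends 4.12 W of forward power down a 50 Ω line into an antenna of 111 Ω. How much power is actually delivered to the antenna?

Γ = (111 − 50)/(111 + 50) = 0.379
|Γ|² = 0.144
P_refl = |Γ|²·P_inc = 0.591 W, P_del = (1 − |Γ|²)·P_inc = 3.53 W

P_delivered ≈ 3.53 W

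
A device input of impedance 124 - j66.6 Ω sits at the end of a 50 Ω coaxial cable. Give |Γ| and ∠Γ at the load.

Γ = (Z_L − Z_0)/(Z_L + Z_0) = (74 − j66.6)/(174 − j66.6)
|Γ| = 99.6/186 = 0.534

Γ ≈ 0.534 ∠ -21°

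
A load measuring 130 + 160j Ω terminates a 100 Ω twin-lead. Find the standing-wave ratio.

VSWR ≈ 3.77

Γ = (Z_L − Z_0)/(Z_L + Z_0) = (30 + j160)/(230 + j160)
|Γ| = 163/280 = 0.581
VSWR = (1 + |Γ|)/(1 − |Γ|) = 1.58/0.419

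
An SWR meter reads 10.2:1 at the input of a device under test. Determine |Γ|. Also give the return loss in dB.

|Γ| = (S − 1)/(S + 1) = (10.2 − 1)/(10.2 + 1) = 9.2/11.2
RL = −20·log₁₀|Γ| = −20·log₁₀(0.821)

|Γ| ≈ 0.821; return loss ≈ 1.71 dB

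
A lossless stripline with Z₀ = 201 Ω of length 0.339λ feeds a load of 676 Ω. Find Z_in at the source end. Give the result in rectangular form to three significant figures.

βl = 2π × 0.339 = 122°
tan(βl) = tan(122°) = -1.6
Z_in = Z_0·(Z_L + jZ_0·tanβl)/(Z_0 + jZ_L·tanβl)
     = 201·(676 − j321)/(201 − j1080)

Z_in ≈ 80.4 + j111 Ω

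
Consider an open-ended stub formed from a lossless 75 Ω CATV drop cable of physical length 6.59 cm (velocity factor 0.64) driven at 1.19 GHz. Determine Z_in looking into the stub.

λ = v/f = 0.64·c / 1.19 GHz = 0.161 m
βl = 2π·l/λ = 2π × 0.408 = 147°
tan(βl) = -0.648
For an open-ended stub, Z_in = −jZ_0·cot(βl) = −jZ_0/tan(βl)

Z_in ≈ +j116 Ω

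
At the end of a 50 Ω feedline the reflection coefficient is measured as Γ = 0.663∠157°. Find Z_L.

Z_L ≈ 10.5 + j9.74 Ω

Z_L = Z_0·(1 + Γ)/(1 − Γ) = 50·(0.39 + j0.259)/(1.61 − j0.259)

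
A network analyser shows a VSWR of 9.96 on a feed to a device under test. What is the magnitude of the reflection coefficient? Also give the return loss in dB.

|Γ| = (S − 1)/(S + 1) = (9.96 − 1)/(9.96 + 1) = 8.96/11
RL = −20·log₁₀|Γ| = −20·log₁₀(0.818)

|Γ| ≈ 0.818; return loss ≈ 1.75 dB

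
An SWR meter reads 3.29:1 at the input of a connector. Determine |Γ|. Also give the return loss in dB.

|Γ| = (S − 1)/(S + 1) = (3.29 − 1)/(3.29 + 1) = 2.29/4.29
RL = −20·log₁₀|Γ| = −20·log₁₀(0.534)

|Γ| ≈ 0.534; return loss ≈ 5.45 dB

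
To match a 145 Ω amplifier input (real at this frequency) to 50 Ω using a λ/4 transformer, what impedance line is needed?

Z_qwt ≈ 85.1 Ω

Z_qwt = √(Z_0·R_L) = √(50 × 145) = √7250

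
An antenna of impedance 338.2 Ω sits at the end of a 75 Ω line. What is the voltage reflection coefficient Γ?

Γ = (Z_L − Z_0)/(Z_L + Z_0) = (338.2 − 75)/(338.2 + 75) = 263.2/413.2

Γ = 0.637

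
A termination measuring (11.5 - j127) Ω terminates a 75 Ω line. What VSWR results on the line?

Γ = (Z_L − Z_0)/(Z_L + Z_0) = (-63.5 − j127)/(86.5 − j127)
|Γ| = 142/154 = 0.924
VSWR = (1 + |Γ|)/(1 − |Γ|) = 1.92/0.0759

VSWR ≈ 25.3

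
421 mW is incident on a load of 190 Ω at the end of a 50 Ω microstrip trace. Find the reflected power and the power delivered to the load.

Γ = (190 − 50)/(190 + 50) = 0.583
|Γ|² = 0.34
P_refl = |Γ|²·P_inc = 143 mW, P_del = (1 − |Γ|²)·P_inc = 278 mW

P_reflected ≈ 143 mW; P_delivered ≈ 278 mW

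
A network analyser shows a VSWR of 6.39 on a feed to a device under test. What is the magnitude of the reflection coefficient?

|Γ| = (S − 1)/(S + 1) = (6.39 − 1)/(6.39 + 1) = 5.39/7.39

|Γ| ≈ 0.729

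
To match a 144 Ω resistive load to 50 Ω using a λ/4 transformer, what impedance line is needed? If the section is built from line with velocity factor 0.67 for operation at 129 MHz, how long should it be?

Z_qwt ≈ 84.9 Ω; length ≈ 39 cm

Z_qwt = √(Z_0·R_L) = √(50 × 144) = √7200
λ = 0.67·c/f = 1.56 m, so l = λ/4 = 0.39 m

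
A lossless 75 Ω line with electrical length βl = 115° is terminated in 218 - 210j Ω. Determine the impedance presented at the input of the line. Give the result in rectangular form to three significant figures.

tan(βl) = tan(115°) = -2.14
Z_in = Z_0·(Z_L + jZ_0·tanβl)/(Z_0 + jZ_L·tanβl)
     = 75·(218 − j371)/(-375 − j468)

Z_in ≈ 19.1 + j50.3 Ω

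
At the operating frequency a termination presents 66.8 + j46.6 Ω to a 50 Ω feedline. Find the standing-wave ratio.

Γ = (Z_L − Z_0)/(Z_L + Z_0) = (16.8 + j46.6)/(116.8 + j46.6)
|Γ| = 49.5/126 = 0.394
VSWR = (1 + |Γ|)/(1 − |Γ|) = 1.39/0.606

VSWR ≈ 2.3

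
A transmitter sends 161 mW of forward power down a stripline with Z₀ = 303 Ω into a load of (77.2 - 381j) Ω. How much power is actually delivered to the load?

|Γ| = |(-225.8 − j381)/(380.2 − j381)| = 0.823
|Γ|² = 0.677
P_refl = |Γ|²·P_inc = 109 mW, P_del = (1 − |Γ|²)·P_inc = 52 mW

P_delivered ≈ 52 mW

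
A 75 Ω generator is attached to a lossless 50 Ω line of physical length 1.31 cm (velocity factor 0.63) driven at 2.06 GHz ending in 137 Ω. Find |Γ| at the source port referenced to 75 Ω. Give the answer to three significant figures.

|Γ| ≈ 0.532

λ = v/f = 0.63·c / 2.06 GHz = 0.0917 m
βl = 2π·l/λ = 2π × 0.143 = 51.4°
tan(βl) = 1.25
Z_in = Z_0·(Z_L + jZ_0·tanβl)/(Z_0 + jZ_L·tanβl) = 27.5 − j31.9 Ω
Γ_s = (Z_in − Z_s)/(Z_in + Z_s) = (-47.5 − j31.9)/(103 − j31.9), |Γ_s| = 0.532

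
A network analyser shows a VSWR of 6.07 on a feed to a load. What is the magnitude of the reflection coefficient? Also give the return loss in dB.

|Γ| ≈ 0.717; return loss ≈ 2.89 dB

|Γ| = (S − 1)/(S + 1) = (6.07 − 1)/(6.07 + 1) = 5.07/7.07
RL = −20·log₁₀|Γ| = −20·log₁₀(0.717)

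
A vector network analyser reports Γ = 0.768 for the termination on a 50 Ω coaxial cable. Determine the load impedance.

Z_L = Z_0·(1 + Γ)/(1 − Γ) = 50·(1.77)/(0.232)

Z_L ≈ 381 Ω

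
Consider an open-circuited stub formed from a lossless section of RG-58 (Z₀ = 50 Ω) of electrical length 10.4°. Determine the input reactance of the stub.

X_in ≈ -272 Ω (capacitive)

tan(βl) = 0.184
For an open-circuited stub, Z_in = −jZ_0·cot(βl) = −jZ_0/tan(βl)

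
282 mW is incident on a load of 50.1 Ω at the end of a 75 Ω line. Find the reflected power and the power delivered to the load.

P_reflected ≈ 11.2 mW; P_delivered ≈ 271 mW

Γ = (50.1 − 75)/(50.1 + 75) = -0.199
|Γ|² = 0.0396
P_refl = |Γ|²·P_inc = 11.2 mW, P_del = (1 − |Γ|²)·P_inc = 271 mW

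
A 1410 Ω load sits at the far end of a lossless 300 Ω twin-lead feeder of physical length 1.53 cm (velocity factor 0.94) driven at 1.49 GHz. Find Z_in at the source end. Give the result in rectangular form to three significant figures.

Z_in ≈ 235 − j449 Ω

λ = v/f = 0.94·c / 1.49 GHz = 0.189 m
βl = 2π·l/λ = 2π × 0.0808 = 29.1°
tan(βl) = tan(29.1°) = 0.557
Z_in = Z_0·(Z_L + jZ_0·tanβl)/(Z_0 + jZ_L·tanβl)
     = 300·(1410 + j167)/(300 + j785)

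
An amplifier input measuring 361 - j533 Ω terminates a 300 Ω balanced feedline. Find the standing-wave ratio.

VSWR ≈ 4.43

Γ = (Z_L − Z_0)/(Z_L + Z_0) = (61 − j533)/(661 − j533)
|Γ| = 536/849 = 0.632
VSWR = (1 + |Γ|)/(1 − |Γ|) = 1.63/0.368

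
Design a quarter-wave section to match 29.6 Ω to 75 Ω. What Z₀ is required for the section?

Z_qwt = √(Z_0·R_L) = √(75 × 29.6) = √2220

Z_qwt ≈ 47.1 Ω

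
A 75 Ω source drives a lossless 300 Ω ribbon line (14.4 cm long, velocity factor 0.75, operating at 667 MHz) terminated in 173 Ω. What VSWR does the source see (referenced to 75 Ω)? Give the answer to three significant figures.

VSWR ≈ 3.29

λ = v/f = 0.75·c / 667 MHz = 0.337 m
βl = 2π·l/λ = 2π × 0.427 = 154°
tan(βl) = -0.495
Z_in = Z_0·(Z_L + jZ_0·tanβl)/(Z_0 + jZ_L·tanβl) = 199 − j91.6 Ω
Γ_s = (Z_in − Z_s)/(Z_in + Z_s) = (124 − j91.6)/(274 − j91.6), |Γ_s| = 0.534
VSWR = (1 + |Γ_s|)/(1 − |Γ_s|)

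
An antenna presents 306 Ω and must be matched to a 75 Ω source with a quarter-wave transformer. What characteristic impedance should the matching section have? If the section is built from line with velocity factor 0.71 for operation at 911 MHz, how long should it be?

Z_qwt = √(Z_0·R_L) = √(75 × 306) = √22950
λ = 0.71·c/f = 0.234 m, so l = λ/4 = 0.0585 m

Z_qwt ≈ 151 Ω; length ≈ 5.85 cm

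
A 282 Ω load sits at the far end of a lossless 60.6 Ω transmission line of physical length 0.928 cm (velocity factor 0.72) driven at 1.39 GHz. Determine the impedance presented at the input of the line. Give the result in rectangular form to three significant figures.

Z_in ≈ 74.7 − j113 Ω

λ = v/f = 0.72·c / 1.39 GHz = 0.155 m
βl = 2π·l/λ = 2π × 0.0597 = 21.5°
tan(βl) = tan(21.5°) = 0.394
Z_in = Z_0·(Z_L + jZ_0·tanβl)/(Z_0 + jZ_L·tanβl)
     = 60.6·(282 + j23.9)/(60.6 + j111)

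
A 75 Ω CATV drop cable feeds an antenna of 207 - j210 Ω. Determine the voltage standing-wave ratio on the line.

VSWR ≈ 5.79

Γ = (Z_L − Z_0)/(Z_L + Z_0) = (132 − j210)/(282 − j210)
|Γ| = 248/352 = 0.705
VSWR = (1 + |Γ|)/(1 − |Γ|) = 1.71/0.295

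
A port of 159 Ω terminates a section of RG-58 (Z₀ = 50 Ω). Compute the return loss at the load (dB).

Γ = (159 − 50)/(159 + 50) = 0.522
RL = −20·log₁₀|Γ| = −20·log₁₀(0.522)

RL ≈ 5.65 dB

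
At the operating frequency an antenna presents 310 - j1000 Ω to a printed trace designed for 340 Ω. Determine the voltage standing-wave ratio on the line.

Γ = (Z_L − Z_0)/(Z_L + Z_0) = (-30 − j1000)/(650 − j1000)
|Γ| = 1000/1190 = 0.839
VSWR = (1 + |Γ|)/(1 − |Γ|) = 1.84/0.161

VSWR ≈ 11.4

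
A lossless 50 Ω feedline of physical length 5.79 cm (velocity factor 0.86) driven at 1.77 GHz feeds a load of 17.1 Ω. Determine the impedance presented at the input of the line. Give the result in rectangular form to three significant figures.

Z_in ≈ 25.1 − j31.2 Ω

λ = v/f = 0.86·c / 1.77 GHz = 0.146 m
βl = 2π·l/λ = 2π × 0.397 = 143°
tan(βl) = tan(143°) = -0.754
Z_in = Z_0·(Z_L + jZ_0·tanβl)/(Z_0 + jZ_L·tanβl)
     = 50·(17.1 − j37.7)/(50 − j12.9)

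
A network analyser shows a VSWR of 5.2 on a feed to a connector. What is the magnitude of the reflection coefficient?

|Γ| ≈ 0.677

|Γ| = (S − 1)/(S + 1) = (5.2 − 1)/(5.2 + 1) = 4.2/6.2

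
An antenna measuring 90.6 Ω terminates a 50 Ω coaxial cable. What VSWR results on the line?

For a purely resistive load, VSWR = R_L/Z_0 or Z_0/R_L (whichever > 1) = 90.6/50

VSWR ≈ 1.81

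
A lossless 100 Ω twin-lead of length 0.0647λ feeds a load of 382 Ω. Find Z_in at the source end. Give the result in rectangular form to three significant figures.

βl = 2π × 0.0647 = 23.3°
tan(βl) = tan(23.3°) = 0.431
Z_in = Z_0·(Z_L + jZ_0·tanβl)/(Z_0 + jZ_L·tanβl)
     = 100·(382 + j43.1)/(100 + j164)

Z_in ≈ 122 − j158 Ω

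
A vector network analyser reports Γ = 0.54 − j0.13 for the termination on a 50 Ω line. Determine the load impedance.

Z_L = Z_0·(1 + Γ)/(1 − Γ) = 50·(1.54 − j0.13)/(0.46 + j0.13)

Z_L ≈ 151 − j56.9 Ω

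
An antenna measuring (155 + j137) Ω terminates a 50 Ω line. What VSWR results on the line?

VSWR ≈ 5.67

Γ = (Z_L − Z_0)/(Z_L + Z_0) = (105 + j137)/(205 + j137)
|Γ| = 173/247 = 0.7
VSWR = (1 + |Γ|)/(1 − |Γ|) = 1.7/0.3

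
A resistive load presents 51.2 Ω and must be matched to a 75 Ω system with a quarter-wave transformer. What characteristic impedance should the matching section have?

Z_qwt = √(Z_0·R_L) = √(75 × 51.2) = √3840

Z_qwt ≈ 62 Ω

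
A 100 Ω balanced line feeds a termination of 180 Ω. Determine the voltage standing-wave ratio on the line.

VSWR ≈ 1.8

For a purely resistive load, VSWR = R_L/Z_0 or Z_0/R_L (whichever > 1) = 180/100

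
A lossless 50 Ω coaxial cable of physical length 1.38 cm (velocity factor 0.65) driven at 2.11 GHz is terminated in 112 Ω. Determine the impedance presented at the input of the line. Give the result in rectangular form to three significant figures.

Z_in ≈ 31 − j26.5 Ω

λ = v/f = 0.65·c / 2.11 GHz = 0.0924 m
βl = 2π·l/λ = 2π × 0.149 = 53.8°
tan(βl) = tan(53.8°) = 1.36
Z_in = Z_0·(Z_L + jZ_0·tanβl)/(Z_0 + jZ_L·tanβl)
     = 50·(112 + j68.2)/(50 + j153)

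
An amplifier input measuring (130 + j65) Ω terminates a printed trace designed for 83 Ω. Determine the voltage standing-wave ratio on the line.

VSWR ≈ 2.13

Γ = (Z_L − Z_0)/(Z_L + Z_0) = (47 + j65)/(213 + j65)
|Γ| = 80.2/223 = 0.36
VSWR = (1 + |Γ|)/(1 − |Γ|) = 1.36/0.64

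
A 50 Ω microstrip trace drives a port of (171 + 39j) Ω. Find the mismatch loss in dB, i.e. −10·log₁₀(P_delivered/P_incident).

Γ = (121 + j39)/(221 + j39), |Γ| = 0.566
|Γ|² = 0.321, so P_del/P_inc = 1 − |Γ|² = 0.679
ML = −10·log₁₀(1 − |Γ|²)

mismatch loss ≈ 1.68 dB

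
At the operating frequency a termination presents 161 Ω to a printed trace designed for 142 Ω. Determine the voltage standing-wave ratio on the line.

VSWR ≈ 1.13

For a purely resistive load, VSWR = R_L/Z_0 or Z_0/R_L (whichever > 1) = 161/142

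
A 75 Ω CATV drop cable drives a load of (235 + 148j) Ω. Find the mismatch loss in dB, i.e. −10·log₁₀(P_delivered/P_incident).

Γ = (160 + j148)/(310 + j148), |Γ| = 0.634
|Γ|² = 0.403, so P_del/P_inc = 1 − |Γ|² = 0.597
ML = −10·log₁₀(1 − |Γ|²)

mismatch loss ≈ 2.24 dB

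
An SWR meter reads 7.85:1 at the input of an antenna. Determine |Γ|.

|Γ| ≈ 0.774

|Γ| = (S − 1)/(S + 1) = (7.85 − 1)/(7.85 + 1) = 6.85/8.85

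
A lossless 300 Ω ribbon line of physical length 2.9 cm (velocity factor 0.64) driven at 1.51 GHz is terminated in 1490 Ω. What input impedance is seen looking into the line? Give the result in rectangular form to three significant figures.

λ = v/f = 0.64·c / 1.51 GHz = 0.127 m
βl = 2π·l/λ = 2π × 0.228 = 82.1°
tan(βl) = tan(82.1°) = 7.21
Z_in = Z_0·(Z_L + jZ_0·tanβl)/(Z_0 + jZ_L·tanβl)
     = 300·(1490 + j2160)/(300 + j10700)

Z_in ≈ 61.5 − j39.9 Ω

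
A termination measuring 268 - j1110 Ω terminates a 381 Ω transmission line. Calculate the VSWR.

Γ = (Z_L − Z_0)/(Z_L + Z_0) = (-113 − j1110)/(649 − j1110)
|Γ| = 1120/1290 = 0.868
VSWR = (1 + |Γ|)/(1 − |Γ|) = 1.87/0.132

VSWR ≈ 14.1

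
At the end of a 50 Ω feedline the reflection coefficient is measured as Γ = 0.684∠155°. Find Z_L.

Z_L ≈ 9.83 + j10.7 Ω

Z_L = Z_0·(1 + Γ)/(1 − Γ) = 50·(0.38 + j0.289)/(1.62 − j0.289)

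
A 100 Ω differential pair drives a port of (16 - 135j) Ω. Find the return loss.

RL ≈ 0.98 dB

Γ = (-84 − j135)/(116 − j135), |Γ| = 0.893
RL = −20·log₁₀|Γ| = −20·log₁₀(0.893)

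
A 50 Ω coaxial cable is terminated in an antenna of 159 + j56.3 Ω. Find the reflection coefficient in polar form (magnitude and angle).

Γ ≈ 0.567 ∠ 12.2°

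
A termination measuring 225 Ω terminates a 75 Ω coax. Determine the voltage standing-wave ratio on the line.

VSWR ≈ 3

For a purely resistive load, VSWR = R_L/Z_0 or Z_0/R_L (whichever > 1) = 225/75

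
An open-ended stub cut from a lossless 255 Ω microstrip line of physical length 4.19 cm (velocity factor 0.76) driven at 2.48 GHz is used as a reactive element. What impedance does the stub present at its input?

λ = v/f = 0.76·c / 2.48 GHz = 0.0919 m
βl = 2π·l/λ = 2π × 0.456 = 164°
tan(βl) = -0.285
For an open-ended stub, Z_in = −jZ_0·cot(βl) = −jZ_0/tan(βl)

Z_in ≈ +j894 Ω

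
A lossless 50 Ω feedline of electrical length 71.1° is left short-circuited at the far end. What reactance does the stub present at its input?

tan(βl) = 2.92
For a short-circuited stub, Z_in = jZ_0·tan(βl)

X_in ≈ 146 Ω (inductive)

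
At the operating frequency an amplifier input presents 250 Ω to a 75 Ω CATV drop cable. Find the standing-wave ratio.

VSWR ≈ 3.33

Γ = (250 − 75)/(250 + 75) = 0.538
VSWR = (1 + 0.538)/(1 − 0.538)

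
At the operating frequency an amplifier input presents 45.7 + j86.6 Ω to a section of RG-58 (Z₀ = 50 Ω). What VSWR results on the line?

Γ = (Z_L − Z_0)/(Z_L + Z_0) = (-4.3 + j86.6)/(95.7 + j86.6)
|Γ| = 86.7/129 = 0.672
VSWR = (1 + |Γ|)/(1 − |Γ|) = 1.67/0.328

VSWR ≈ 5.09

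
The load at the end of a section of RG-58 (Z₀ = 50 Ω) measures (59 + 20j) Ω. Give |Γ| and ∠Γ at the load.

Γ ≈ 0.198 ∠ 55.4°

Γ = (Z_L − Z_0)/(Z_L + Z_0) = (9 + j20)/(109 + j20)
|Γ| = 21.9/111 = 0.198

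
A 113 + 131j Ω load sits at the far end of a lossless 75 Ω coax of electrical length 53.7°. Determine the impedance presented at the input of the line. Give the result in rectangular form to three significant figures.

Z_in ≈ 52.8 − j90.6 Ω

tan(βl) = tan(53.7°) = 1.36
Z_in = Z_0·(Z_L + jZ_0·tanβl)/(Z_0 + jZ_L·tanβl)
     = 75·(113 + j233)/(-103 + j154)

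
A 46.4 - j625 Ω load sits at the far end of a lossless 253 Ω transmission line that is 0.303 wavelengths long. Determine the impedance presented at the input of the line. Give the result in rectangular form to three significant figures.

Z_in ≈ 11.4 + j220 Ω

βl = 2π × 0.303 = 109°
tan(βl) = tan(109°) = -2.89
Z_in = Z_0·(Z_L + jZ_0·tanβl)/(Z_0 + jZ_L·tanβl)
     = 253·(46.4 − j1360)/(-1550 − j134)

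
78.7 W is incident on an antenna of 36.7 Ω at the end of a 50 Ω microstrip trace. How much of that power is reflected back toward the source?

P_reflected ≈ 1.85 W

Γ = (36.7 − 50)/(36.7 + 50) = -0.153
|Γ|² = 0.0235
P_refl = |Γ|²·P_inc = 1.85 W, P_del = (1 − |Γ|²)·P_inc = 76.8 W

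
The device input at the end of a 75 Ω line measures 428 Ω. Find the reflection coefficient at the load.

Γ = (Z_L − Z_0)/(Z_L + Z_0) = (428 − 75)/(428 + 75) = 353/503

Γ = 0.702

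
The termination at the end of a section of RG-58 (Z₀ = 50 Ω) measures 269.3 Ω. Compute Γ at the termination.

Γ = 0.687

Γ = (Z_L − Z_0)/(Z_L + Z_0) = (269.3 − 50)/(269.3 + 50) = 219.3/319.3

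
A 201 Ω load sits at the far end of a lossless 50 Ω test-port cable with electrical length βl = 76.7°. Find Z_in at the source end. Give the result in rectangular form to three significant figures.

Z_in ≈ 13.1 − j11 Ω

tan(βl) = tan(76.7°) = 4.23
Z_in = Z_0·(Z_L + jZ_0·tanβl)/(Z_0 + jZ_L·tanβl)
     = 50·(201 + j212)/(50 + j850)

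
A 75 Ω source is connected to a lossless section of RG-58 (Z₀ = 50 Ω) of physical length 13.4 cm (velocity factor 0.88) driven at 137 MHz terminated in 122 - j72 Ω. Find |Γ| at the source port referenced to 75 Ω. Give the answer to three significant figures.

|Γ| ≈ 0.536

λ = v/f = 0.88·c / 137 MHz = 1.93 m
βl = 2π·l/λ = 2π × 0.0695 = 25°
tan(βl) = 0.467
Z_in = Z_0·(Z_L + jZ_0·tanβl)/(Z_0 + jZ_L·tanβl) = 36.3 − j53.8 Ω
Γ_s = (Z_in − Z_s)/(Z_in + Z_s) = (-38.7 − j53.8)/(111 − j53.8), |Γ_s| = 0.536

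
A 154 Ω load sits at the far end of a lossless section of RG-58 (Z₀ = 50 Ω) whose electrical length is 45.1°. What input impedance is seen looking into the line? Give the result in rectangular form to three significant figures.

tan(βl) = tan(45.1°) = 1
Z_in = Z_0·(Z_L + jZ_0·tanβl)/(Z_0 + jZ_L·tanβl)
     = 50·(154 + j50.2)/(50 + j155)

Z_in ≈ 29.3 − j40.3 Ω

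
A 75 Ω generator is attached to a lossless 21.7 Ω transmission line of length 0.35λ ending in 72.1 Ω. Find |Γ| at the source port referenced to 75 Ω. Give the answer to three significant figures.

|Γ| ≈ 0.781

βl = 2π × 0.35 = 126°
tan(βl) = -1.38
Z_in = Z_0·(Z_L + jZ_0·tanβl)/(Z_0 + jZ_L·tanβl) = 9.52 + j13.7 Ω
Γ_s = (Z_in − Z_s)/(Z_in + Z_s) = (-65.5 + j13.7)/(84.5 + j13.7), |Γ_s| = 0.781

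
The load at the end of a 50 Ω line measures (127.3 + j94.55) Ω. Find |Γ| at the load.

|Γ| ≈ 0.608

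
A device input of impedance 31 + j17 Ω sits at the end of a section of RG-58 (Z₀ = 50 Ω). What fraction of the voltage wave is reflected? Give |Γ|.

|Γ| ≈ 0.308

Γ = (Z_L − Z_0)/(Z_L + Z_0) = (-19 + j17)/(81 + j17)
|Γ| = 25.5/82.8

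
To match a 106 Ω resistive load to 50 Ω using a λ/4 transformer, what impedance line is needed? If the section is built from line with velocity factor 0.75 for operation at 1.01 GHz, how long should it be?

Z_qwt ≈ 72.8 Ω; length ≈ 5.57 cm

Z_qwt = √(Z_0·R_L) = √(50 × 106) = √5300
λ = 0.75·c/f = 0.223 m, so l = λ/4 = 0.0557 m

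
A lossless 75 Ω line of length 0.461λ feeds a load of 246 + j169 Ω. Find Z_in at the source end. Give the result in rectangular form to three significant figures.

Z_in ≈ 83.8 + j140 Ω

βl = 2π × 0.461 = 166°
tan(βl) = tan(166°) = -0.25
Z_in = Z_0·(Z_L + jZ_0·tanβl)/(Z_0 + jZ_L·tanβl)
     = 75·(246 + j150)/(117 − j61.5)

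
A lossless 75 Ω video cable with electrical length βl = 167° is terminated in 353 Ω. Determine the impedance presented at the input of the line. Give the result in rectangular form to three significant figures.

tan(βl) = tan(167°) = -0.231
Z_in = Z_0·(Z_L + jZ_0·tanβl)/(Z_0 + jZ_L·tanβl)
     = 75·(353 − j17.3)/(75 − j81.5)

Z_in ≈ 170 + j168 Ω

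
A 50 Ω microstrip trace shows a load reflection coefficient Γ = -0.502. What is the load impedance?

Z_L ≈ 16.6 Ω

Z_L = Z_0·(1 + Γ)/(1 − Γ) = 50·(0.498)/(1.5)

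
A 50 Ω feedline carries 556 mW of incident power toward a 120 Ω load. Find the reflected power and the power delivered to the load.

Γ = (120 − 50)/(120 + 50) = 0.412
|Γ|² = 0.17
P_refl = |Γ|²·P_inc = 94.3 mW, P_del = (1 − |Γ|²)·P_inc = 462 mW

P_reflected ≈ 94.3 mW; P_delivered ≈ 462 mW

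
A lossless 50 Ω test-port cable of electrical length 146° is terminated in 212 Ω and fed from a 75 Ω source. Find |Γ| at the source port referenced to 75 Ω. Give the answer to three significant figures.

tan(βl) = -0.675
Z_in = Z_0·(Z_L + jZ_0·tanβl)/(Z_0 + jZ_L·tanβl) = 33.6 + j62.4 Ω
Γ_s = (Z_in − Z_s)/(Z_in + Z_s) = (-41.4 + j62.4)/(109 + j62.4), |Γ_s| = 0.598

|Γ| ≈ 0.598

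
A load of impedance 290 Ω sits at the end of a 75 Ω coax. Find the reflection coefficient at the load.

Γ = (Z_L − Z_0)/(Z_L + Z_0) = (290 − 75)/(290 + 75) = 215/365

Γ = 0.589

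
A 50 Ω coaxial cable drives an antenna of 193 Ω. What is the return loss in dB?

RL ≈ 4.61 dB

Γ = (193 − 50)/(193 + 50) = 0.588
RL = −20·log₁₀|Γ| = −20·log₁₀(0.588)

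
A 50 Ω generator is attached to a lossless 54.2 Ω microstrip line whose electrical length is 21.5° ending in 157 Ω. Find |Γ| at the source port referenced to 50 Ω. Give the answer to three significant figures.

|Γ| ≈ 0.51

tan(βl) = 0.394
Z_in = Z_0·(Z_L + jZ_0·tanβl)/(Z_0 + jZ_L·tanβl) = 78.8 − j68.5 Ω
Γ_s = (Z_in − Z_s)/(Z_in + Z_s) = (28.8 − j68.5)/(129 − j68.5), |Γ_s| = 0.51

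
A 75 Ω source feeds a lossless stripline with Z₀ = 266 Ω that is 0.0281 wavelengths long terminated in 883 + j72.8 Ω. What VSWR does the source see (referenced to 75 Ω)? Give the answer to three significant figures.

βl = 2π × 0.0281 = 10.1°
tan(βl) = 0.178
Z_in = Z_0·(Z_L + jZ_0·tanβl)/(Z_0 + jZ_L·tanβl) = 726 − j325 Ω
Γ_s = (Z_in − Z_s)/(Z_in + Z_s) = (651 − j325)/(801 − j325), |Γ_s| = 0.842
VSWR = (1 + |Γ_s|)/(1 − |Γ_s|)

VSWR ≈ 11.6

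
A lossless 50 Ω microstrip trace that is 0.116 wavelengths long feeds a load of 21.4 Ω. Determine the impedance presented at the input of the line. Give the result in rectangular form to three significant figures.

Z_in ≈ 33.6 + j31.8 Ω

βl = 2π × 0.116 = 41.8°
tan(βl) = tan(41.8°) = 0.893
Z_in = Z_0·(Z_L + jZ_0·tanβl)/(Z_0 + jZ_L·tanβl)
     = 50·(21.4 + j44.6)/(50 + j19.1)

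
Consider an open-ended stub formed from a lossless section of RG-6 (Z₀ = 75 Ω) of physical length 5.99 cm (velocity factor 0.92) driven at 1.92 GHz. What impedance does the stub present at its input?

Z_in ≈ +j130 Ω

λ = v/f = 0.92·c / 1.92 GHz = 0.144 m
βl = 2π·l/λ = 2π × 0.417 = 150°
tan(βl) = -0.577
For an open-ended stub, Z_in = −jZ_0·cot(βl) = −jZ_0/tan(βl)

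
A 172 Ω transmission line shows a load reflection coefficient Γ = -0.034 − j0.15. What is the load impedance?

Z_L ≈ 154 − j47.3 Ω

Z_L = Z_0·(1 + Γ)/(1 − Γ) = 172·(0.966 − j0.15)/(1.03 + j0.15)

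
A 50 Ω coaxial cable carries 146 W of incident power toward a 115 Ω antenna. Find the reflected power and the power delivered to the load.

P_reflected ≈ 22.7 W; P_delivered ≈ 123 W

Γ = (115 − 50)/(115 + 50) = 0.394
|Γ|² = 0.155
P_refl = |Γ|²·P_inc = 22.7 W, P_del = (1 − |Γ|²)·P_inc = 123 W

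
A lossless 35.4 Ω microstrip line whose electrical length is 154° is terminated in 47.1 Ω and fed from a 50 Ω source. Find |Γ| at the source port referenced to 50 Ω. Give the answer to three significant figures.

tan(βl) = -0.488
Z_in = Z_0·(Z_L + jZ_0·tanβl)/(Z_0 + jZ_L·tanβl) = 41 + j9.36 Ω
Γ_s = (Z_in − Z_s)/(Z_in + Z_s) = (-8.97 + j9.36)/(91 + j9.36), |Γ_s| = 0.142

|Γ| ≈ 0.142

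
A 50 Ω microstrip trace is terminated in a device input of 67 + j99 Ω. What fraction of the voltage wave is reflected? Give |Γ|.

|Γ| ≈ 0.655

Γ = (Z_L − Z_0)/(Z_L + Z_0) = (17 + j99)/(117 + j99)
|Γ| = 100/153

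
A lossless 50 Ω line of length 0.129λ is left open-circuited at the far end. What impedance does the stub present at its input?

βl = 2π × 0.129 = 46.4°
tan(βl) = 1.05
For an open-circuited stub, Z_in = −jZ_0·cot(βl) = −jZ_0/tan(βl)

Z_in ≈ −j47.5 Ω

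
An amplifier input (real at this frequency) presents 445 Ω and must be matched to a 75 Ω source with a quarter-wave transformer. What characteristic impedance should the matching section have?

Z_qwt = √(Z_0·R_L) = √(75 × 445) = √33380

Z_qwt ≈ 183 Ω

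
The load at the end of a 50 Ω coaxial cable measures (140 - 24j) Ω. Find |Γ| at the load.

|Γ| ≈ 0.486

Γ = (Z_L − Z_0)/(Z_L + Z_0) = (90 − j24)/(190 − j24)
|Γ| = 93.1/192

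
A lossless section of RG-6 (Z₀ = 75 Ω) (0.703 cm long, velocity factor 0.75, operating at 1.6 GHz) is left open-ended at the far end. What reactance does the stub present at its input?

λ = v/f = 0.75·c / 1.6 GHz = 0.141 m
βl = 2π·l/λ = 2π × 0.05 = 18°
tan(βl) = 0.325
For an open-ended stub, Z_in = −jZ_0·cot(βl) = −jZ_0/tan(βl)

X_in ≈ -231 Ω (capacitive)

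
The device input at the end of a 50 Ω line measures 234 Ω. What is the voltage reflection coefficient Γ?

Γ = (Z_L − Z_0)/(Z_L + Z_0) = (234 − 50)/(234 + 50) = 184/284

Γ = 0.648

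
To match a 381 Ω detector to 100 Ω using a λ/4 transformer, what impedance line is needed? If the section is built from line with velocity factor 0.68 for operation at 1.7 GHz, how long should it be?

Z_qwt = √(Z_0·R_L) = √(100 × 381) = √38100
λ = 0.68·c/f = 0.12 m, so l = λ/4 = 0.03 m

Z_qwt ≈ 195 Ω; length ≈ 3 cm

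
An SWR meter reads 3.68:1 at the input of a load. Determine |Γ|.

|Γ| ≈ 0.573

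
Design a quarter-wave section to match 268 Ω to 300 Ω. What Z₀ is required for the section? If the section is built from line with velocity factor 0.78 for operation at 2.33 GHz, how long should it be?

Z_qwt = √(Z_0·R_L) = √(300 × 268) = √80400
λ = 0.78·c/f = 0.1 m, so l = λ/4 = 0.0251 m

Z_qwt ≈ 284 Ω; length ≈ 2.51 cm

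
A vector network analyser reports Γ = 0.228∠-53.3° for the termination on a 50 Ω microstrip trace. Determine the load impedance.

Z_L ≈ 60.8 − j23.5 Ω

Z_L = Z_0·(1 + Γ)/(1 − Γ) = 50·(1.14 − j0.183)/(0.864 + j0.183)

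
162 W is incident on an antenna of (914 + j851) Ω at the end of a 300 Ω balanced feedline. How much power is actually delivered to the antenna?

|Γ| = |(614 + j851)/(1214 + j851)| = 0.708
|Γ|² = 0.501
P_refl = |Γ|²·P_inc = 81.2 W, P_del = (1 − |Γ|²)·P_inc = 80.8 W

P_delivered ≈ 80.8 W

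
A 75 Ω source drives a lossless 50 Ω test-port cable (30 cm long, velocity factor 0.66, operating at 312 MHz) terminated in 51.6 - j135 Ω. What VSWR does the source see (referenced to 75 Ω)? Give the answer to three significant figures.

VSWR ≈ 6.13

λ = v/f = 0.66·c / 312 MHz = 0.635 m
βl = 2π·l/λ = 2π × 0.473 = 170°
tan(βl) = -0.173
Z_in = Z_0·(Z_L + jZ_0·tanβl)/(Z_0 + jZ_L·tanβl) = 168 − j213 Ω
Γ_s = (Z_in − Z_s)/(Z_in + Z_s) = (93.3 − j213)/(243 − j213), |Γ_s| = 0.719
VSWR = (1 + |Γ_s|)/(1 − |Γ_s|)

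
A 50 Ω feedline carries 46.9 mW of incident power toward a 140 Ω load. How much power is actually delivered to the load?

Γ = (140 − 50)/(140 + 50) = 0.474
|Γ|² = 0.224
P_refl = |Γ|²·P_inc = 10.5 mW, P_del = (1 − |Γ|²)·P_inc = 36.4 mW

P_delivered ≈ 36.4 mW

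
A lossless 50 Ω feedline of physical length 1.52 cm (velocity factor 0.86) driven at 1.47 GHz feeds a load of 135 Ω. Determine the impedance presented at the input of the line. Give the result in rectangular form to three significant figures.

λ = v/f = 0.86·c / 1.47 GHz = 0.176 m
βl = 2π·l/λ = 2π × 0.0866 = 31.2°
tan(βl) = tan(31.2°) = 0.605
Z_in = Z_0·(Z_L + jZ_0·tanβl)/(Z_0 + jZ_L·tanβl)
     = 50·(135 + j30.3)/(50 + j81.7)

Z_in ≈ 50.3 − j51.9 Ω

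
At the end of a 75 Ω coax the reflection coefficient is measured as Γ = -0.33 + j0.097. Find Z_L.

Z_L = Z_0·(1 + Γ)/(1 − Γ) = 75·(0.67 + j0.097)/(1.33 − j0.097)

Z_L ≈ 37.2 + j8.18 Ω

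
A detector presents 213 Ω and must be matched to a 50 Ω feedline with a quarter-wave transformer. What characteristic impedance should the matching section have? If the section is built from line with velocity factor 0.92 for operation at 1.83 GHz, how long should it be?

Z_qwt ≈ 103 Ω; length ≈ 3.77 cm

Z_qwt = √(Z_0·R_L) = √(50 × 213) = √10650
λ = 0.92·c/f = 0.151 m, so l = λ/4 = 0.0377 m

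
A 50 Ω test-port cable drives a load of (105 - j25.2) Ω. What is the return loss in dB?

RL ≈ 8.29 dB

Γ = (55 − j25.2)/(155 − j25.2), |Γ| = 0.385
RL = −20·log₁₀|Γ| = −20·log₁₀(0.385)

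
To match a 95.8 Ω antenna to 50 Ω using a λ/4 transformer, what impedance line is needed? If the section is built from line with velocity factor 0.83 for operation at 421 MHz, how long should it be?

Z_qwt ≈ 69.2 Ω; length ≈ 14.8 cm

Z_qwt = √(Z_0·R_L) = √(50 × 95.8) = √4790
λ = 0.83·c/f = 0.591 m, so l = λ/4 = 0.148 m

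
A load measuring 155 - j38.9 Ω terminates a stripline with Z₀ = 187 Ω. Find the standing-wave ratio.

VSWR ≈ 1.34

Γ = (Z_L − Z_0)/(Z_L + Z_0) = (-32 − j38.9)/(342 − j38.9)
|Γ| = 50.4/344 = 0.146
VSWR = (1 + |Γ|)/(1 − |Γ|) = 1.15/0.854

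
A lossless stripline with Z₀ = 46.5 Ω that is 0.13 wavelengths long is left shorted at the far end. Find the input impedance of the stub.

βl = 2π × 0.13 = 46.8°
tan(βl) = 1.06
For a shorted stub, Z_in = jZ_0·tan(βl)

Z_in ≈ +j49.5 Ω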